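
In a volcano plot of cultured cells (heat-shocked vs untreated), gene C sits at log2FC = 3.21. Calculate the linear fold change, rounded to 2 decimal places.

9.25

Fold change = 2^(3.21) = 9.254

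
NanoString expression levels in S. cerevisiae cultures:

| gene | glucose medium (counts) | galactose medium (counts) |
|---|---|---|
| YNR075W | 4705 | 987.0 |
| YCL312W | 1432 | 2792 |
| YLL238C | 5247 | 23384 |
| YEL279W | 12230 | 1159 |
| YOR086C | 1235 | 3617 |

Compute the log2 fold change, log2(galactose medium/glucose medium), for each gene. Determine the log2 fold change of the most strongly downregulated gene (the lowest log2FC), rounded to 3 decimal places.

-3.399

log2(987.0/4705) = -2.253  (YNR075W)
log2(2792/1432) = 0.963  (YCL312W)
log2(23384/5247) = 2.156  (YLL238C)
log2(1159/12230) = -3.399  (YEL279W)
log2(3617/1235) = 1.550  (YOR086C)
YEL279W is most strongly downregulated.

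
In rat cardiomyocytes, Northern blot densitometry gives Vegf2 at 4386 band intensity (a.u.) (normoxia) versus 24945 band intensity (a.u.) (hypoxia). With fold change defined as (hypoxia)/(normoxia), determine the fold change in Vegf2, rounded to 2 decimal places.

5.69

Fold change = 24945 / 4386 = 5.687
Vegf2 is upregulated.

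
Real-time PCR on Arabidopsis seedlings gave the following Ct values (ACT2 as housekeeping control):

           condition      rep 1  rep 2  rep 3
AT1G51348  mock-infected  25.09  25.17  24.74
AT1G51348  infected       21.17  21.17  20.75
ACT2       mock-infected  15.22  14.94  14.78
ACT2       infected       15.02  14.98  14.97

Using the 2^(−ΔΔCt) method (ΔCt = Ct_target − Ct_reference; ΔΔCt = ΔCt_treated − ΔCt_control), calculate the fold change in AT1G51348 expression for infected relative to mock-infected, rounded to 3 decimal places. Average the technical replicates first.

15.780

Mean Ct: AT1G51348 mock-infected 25.000; AT1G51348 infected 21.030; ACT2 mock-infected 14.980; ACT2 infected 14.990
ΔCt(mock-infected) = 25.000 − 14.980 = 10.020
ΔCt(infected) = 21.030 − 14.990 = 6.040
ΔΔCt = 6.040 − 10.020 = -3.980
Fold change = 2^(−(-3.980)) = 2^3.980 = 15.7797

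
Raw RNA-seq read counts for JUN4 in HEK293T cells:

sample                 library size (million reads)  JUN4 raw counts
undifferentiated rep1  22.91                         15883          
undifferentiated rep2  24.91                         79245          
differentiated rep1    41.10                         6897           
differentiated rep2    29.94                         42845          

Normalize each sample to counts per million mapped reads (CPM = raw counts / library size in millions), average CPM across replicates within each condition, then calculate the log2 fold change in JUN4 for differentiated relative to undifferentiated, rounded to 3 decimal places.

-1.277

CPM(undifferentiated rep1) = 15883 / 22.91 = 693.2780
CPM(undifferentiated rep2) = 79245 / 24.91 = 3181.2525
CPM(differentiated rep1) = 6897 / 41.10 = 167.8102
CPM(differentiated rep2) = 42845 / 29.94 = 1431.0287
mean CPM(undifferentiated) = 1937.2653; mean CPM(differentiated) = 799.4195
Fold change = 799.4195 / 1937.2653 = 0.41265
log2(0.41265) = -1.2770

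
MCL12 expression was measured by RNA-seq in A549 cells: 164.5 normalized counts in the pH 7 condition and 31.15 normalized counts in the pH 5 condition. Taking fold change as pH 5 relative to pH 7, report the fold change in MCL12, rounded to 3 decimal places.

0.189

Fold change = 31.15 / 164.5 = 0.1894
MCL12 is downregulated.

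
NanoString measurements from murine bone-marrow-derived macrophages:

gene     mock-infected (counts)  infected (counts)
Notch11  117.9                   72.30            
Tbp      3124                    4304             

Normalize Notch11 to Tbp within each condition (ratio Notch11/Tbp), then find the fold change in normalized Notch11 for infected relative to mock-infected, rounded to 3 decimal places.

Notch11/Tbp (mock-infected) = 117.9 / 3124 = 0.03774
Notch11/Tbp (infected) = 72.30 / 4304 = 0.016798
Fold change = 0.016798 / 0.03774 = 0.4451

0.445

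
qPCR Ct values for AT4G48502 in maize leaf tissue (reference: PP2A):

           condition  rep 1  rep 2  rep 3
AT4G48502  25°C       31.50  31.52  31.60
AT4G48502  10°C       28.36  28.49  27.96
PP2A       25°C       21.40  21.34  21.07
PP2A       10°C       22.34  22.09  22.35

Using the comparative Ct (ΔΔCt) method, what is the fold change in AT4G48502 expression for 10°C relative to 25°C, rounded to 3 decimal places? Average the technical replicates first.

19.160

Mean Ct: AT4G48502 25°C 31.540; AT4G48502 10°C 28.270; PP2A 25°C 21.270; PP2A 10°C 22.260
ΔCt(25°C) = 31.540 − 21.270 = 10.270
ΔCt(10°C) = 28.270 − 22.260 = 6.010
ΔΔCt = 6.010 − 10.270 = -4.260
Fold change = 2^(−(-4.260)) = 2^4.260 = 19.1597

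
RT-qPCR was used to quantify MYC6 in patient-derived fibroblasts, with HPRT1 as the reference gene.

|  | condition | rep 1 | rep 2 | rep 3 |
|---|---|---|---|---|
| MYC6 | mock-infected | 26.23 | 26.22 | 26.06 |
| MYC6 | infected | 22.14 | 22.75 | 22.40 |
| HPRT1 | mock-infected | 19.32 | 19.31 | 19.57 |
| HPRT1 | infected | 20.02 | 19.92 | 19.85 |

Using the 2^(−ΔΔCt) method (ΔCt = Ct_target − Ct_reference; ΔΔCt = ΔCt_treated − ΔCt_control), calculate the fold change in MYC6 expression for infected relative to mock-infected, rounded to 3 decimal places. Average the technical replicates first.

19.293

Mean Ct: MYC6 mock-infected 26.170; MYC6 infected 22.430; HPRT1 mock-infected 19.400; HPRT1 infected 19.930
ΔCt(mock-infected) = 26.170 − 19.400 = 6.770
ΔCt(infected) = 22.430 − 19.930 = 2.500
ΔΔCt = 2.500 − 6.770 = -4.270
Fold change = 2^(−(-4.270)) = 2^4.270 = 19.2929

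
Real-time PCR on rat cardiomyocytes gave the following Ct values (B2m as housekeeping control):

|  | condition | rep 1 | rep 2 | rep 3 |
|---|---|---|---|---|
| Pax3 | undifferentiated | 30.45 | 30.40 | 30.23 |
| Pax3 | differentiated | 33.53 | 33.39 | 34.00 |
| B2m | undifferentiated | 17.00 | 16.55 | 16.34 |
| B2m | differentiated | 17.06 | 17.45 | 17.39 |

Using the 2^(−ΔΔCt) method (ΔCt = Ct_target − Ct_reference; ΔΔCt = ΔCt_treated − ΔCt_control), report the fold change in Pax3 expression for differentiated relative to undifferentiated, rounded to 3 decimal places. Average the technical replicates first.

Mean Ct: Pax3 undifferentiated 30.360; Pax3 differentiated 33.640; B2m undifferentiated 16.630; B2m differentiated 17.300
ΔCt(undifferentiated) = 30.360 − 16.630 = 13.730
ΔCt(differentiated) = 33.640 − 17.300 = 16.340
ΔΔCt = 16.340 − 13.730 = 2.610
Fold change = 2^(−2.610) = 0.1638

0.164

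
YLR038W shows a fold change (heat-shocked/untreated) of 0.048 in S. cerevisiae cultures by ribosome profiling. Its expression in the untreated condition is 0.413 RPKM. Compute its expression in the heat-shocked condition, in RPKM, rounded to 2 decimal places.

0.02

heat-shocked expression = 0.413 × 0.048 = 0.02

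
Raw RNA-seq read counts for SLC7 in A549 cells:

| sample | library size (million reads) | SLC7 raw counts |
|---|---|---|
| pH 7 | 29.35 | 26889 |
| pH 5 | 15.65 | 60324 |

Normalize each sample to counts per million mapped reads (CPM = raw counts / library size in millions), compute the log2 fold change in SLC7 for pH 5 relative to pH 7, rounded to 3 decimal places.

2.073

CPM(pH 7) = 26889 / 29.35 = 916.1499
CPM(pH 5) = 60324 / 15.65 = 3854.5687
Fold change = 3854.5687 / 916.1499 = 4.20736
log2(4.20736) = 2.0729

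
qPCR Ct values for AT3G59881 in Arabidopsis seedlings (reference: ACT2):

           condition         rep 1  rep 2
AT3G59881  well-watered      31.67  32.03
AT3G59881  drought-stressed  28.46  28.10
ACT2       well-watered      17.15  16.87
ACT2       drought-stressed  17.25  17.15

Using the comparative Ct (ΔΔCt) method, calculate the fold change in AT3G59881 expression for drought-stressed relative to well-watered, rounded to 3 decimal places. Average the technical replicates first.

13.548

Mean Ct: AT3G59881 well-watered 31.850; AT3G59881 drought-stressed 28.280; ACT2 well-watered 17.010; ACT2 drought-stressed 17.200
ΔCt(well-watered) = 31.850 − 17.010 = 14.840
ΔCt(drought-stressed) = 28.280 − 17.200 = 11.080
ΔΔCt = 11.080 − 14.840 = -3.760
Fold change = 2^(−(-3.760)) = 2^3.760 = 13.5479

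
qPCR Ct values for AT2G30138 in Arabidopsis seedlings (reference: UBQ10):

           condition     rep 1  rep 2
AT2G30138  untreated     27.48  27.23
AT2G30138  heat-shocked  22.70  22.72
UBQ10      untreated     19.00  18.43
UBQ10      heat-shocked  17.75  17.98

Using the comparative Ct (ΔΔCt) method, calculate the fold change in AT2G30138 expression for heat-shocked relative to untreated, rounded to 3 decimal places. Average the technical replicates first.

Mean Ct: AT2G30138 untreated 27.355; AT2G30138 heat-shocked 22.710; UBQ10 untreated 18.715; UBQ10 heat-shocked 17.865
ΔCt(untreated) = 27.355 − 18.715 = 8.640
ΔCt(heat-shocked) = 22.710 − 17.865 = 4.845
ΔΔCt = 4.845 − 8.640 = -3.795
Fold change = 2^(−(-3.795)) = 2^3.795 = 13.8806

13.881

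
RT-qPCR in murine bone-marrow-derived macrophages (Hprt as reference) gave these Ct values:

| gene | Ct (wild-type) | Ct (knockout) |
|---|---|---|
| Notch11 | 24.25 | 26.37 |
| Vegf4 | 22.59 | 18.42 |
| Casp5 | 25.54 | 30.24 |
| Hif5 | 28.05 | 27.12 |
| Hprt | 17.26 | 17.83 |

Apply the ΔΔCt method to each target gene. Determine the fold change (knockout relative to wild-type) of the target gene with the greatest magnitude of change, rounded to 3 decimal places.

26.723

Notch11: ΔΔCt = (26.37−17.83) − (24.25−17.26) = 8.54 − 6.99 = 1.55; fold change = 2^-1.55 = 0.342
Vegf4: ΔΔCt = (18.42−17.83) − (22.59−17.26) = 0.59 − 5.33 = -4.74; fold change = 2^4.74 = 26.723
Casp5: ΔΔCt = (30.24−17.83) − (25.54−17.26) = 12.41 − 8.28 = 4.13; fold change = 2^-4.13 = 0.057
Hif5: ΔΔCt = (27.12−17.83) − (28.05−17.26) = 9.29 − 10.79 = -1.50; fold change = 2^1.50 = 2.828
Vegf4 has the largest |ΔΔCt| = 4.74.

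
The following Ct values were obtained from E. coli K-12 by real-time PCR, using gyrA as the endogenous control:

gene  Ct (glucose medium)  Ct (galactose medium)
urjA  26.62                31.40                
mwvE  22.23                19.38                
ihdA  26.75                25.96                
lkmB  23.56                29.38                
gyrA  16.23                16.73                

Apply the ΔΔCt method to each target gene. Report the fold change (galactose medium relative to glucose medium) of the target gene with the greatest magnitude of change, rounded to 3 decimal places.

urjA: ΔΔCt = (31.40−16.73) − (26.62−16.23) = 14.67 − 10.39 = 4.28; fold change = 2^-4.28 = 0.051
mwvE: ΔΔCt = (19.38−16.73) − (22.23−16.23) = 2.65 − 6.00 = -3.35; fold change = 2^3.35 = 10.196
ihdA: ΔΔCt = (25.96−16.73) − (26.75−16.23) = 9.23 − 10.52 = -1.29; fold change = 2^1.29 = 2.445
lkmB: ΔΔCt = (29.38−16.73) − (23.56−16.23) = 12.65 − 7.33 = 5.32; fold change = 2^-5.32 = 0.025
lkmB has the largest |ΔΔCt| = 5.32.

0.025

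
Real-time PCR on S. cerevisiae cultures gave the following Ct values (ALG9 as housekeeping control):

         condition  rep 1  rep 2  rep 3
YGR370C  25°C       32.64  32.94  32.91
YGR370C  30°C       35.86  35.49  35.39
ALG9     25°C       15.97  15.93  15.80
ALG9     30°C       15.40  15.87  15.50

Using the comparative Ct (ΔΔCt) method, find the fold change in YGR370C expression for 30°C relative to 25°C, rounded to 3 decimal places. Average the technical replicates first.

Mean Ct: YGR370C 25°C 32.830; YGR370C 30°C 35.580; ALG9 25°C 15.900; ALG9 30°C 15.590
ΔCt(25°C) = 32.830 − 15.900 = 16.930
ΔCt(30°C) = 35.580 − 15.590 = 19.990
ΔΔCt = 19.990 − 16.930 = 3.060
Fold change = 2^(−3.060) = 0.1199

0.120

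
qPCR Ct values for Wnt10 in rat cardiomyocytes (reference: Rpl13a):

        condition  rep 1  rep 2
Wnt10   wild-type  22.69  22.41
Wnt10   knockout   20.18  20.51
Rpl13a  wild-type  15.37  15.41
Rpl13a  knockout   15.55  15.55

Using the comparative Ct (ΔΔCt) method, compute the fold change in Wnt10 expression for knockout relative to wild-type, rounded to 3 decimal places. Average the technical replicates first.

5.152

Mean Ct: Wnt10 wild-type 22.550; Wnt10 knockout 20.345; Rpl13a wild-type 15.390; Rpl13a knockout 15.550
ΔCt(wild-type) = 22.550 − 15.390 = 7.160
ΔCt(knockout) = 20.345 − 15.550 = 4.795
ΔΔCt = 4.795 − 7.160 = -2.365
Fold change = 2^(−(-2.365)) = 2^2.365 = 5.1515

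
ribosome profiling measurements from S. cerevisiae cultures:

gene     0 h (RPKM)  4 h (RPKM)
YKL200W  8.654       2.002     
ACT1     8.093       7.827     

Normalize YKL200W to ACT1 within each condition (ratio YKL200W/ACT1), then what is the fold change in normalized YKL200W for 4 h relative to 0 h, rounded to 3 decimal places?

YKL200W/ACT1 (0 h) = 8.654 / 8.093 = 1.0693
YKL200W/ACT1 (4 h) = 2.002 / 7.827 = 0.25578
Fold change = 0.25578 / 1.0693 = 0.2392

0.239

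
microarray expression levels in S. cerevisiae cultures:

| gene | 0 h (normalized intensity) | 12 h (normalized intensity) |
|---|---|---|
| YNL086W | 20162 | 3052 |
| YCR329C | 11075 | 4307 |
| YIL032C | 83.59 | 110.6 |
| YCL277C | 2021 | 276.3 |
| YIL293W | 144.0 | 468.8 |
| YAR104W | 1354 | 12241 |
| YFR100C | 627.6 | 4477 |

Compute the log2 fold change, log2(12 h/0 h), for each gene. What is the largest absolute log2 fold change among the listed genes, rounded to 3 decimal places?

log2(3052/20162) = -2.724  (YNL086W)
log2(4307/11075) = -1.363  (YCR329C)
log2(110.6/83.59) = 0.404  (YIL032C)
log2(276.3/2021) = -2.871  (YCL277C)
log2(468.8/144.0) = 1.703  (YIL293W)
log2(12241/1354) = 3.176  (YAR104W)
log2(4477/627.6) = 2.835  (YFR100C)
The largest magnitude belongs to YAR104W.

3.176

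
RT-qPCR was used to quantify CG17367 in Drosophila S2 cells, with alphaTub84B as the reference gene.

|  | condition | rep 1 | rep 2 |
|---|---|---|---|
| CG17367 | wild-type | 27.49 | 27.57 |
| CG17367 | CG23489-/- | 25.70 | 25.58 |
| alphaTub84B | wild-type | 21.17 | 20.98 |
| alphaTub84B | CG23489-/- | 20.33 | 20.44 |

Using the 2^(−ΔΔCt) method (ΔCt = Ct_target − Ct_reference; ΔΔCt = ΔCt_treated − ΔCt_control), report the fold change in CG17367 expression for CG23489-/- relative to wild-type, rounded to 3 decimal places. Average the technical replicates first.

2.297

Mean Ct: CG17367 wild-type 27.530; CG17367 CG23489-/- 25.640; alphaTub84B wild-type 21.075; alphaTub84B CG23489-/- 20.385
ΔCt(wild-type) = 27.530 − 21.075 = 6.455
ΔCt(CG23489-/-) = 25.640 − 20.385 = 5.255
ΔΔCt = 5.255 − 6.455 = -1.200
Fold change = 2^(−(-1.200)) = 2^1.200 = 2.2974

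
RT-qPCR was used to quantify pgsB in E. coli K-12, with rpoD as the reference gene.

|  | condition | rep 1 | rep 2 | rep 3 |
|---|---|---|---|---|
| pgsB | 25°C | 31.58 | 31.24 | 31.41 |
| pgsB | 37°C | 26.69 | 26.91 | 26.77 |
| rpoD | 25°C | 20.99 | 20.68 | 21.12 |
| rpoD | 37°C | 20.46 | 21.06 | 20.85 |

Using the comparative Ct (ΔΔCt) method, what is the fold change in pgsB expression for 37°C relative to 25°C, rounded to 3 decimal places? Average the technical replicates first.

22.316

Mean Ct: pgsB 25°C 31.410; pgsB 37°C 26.790; rpoD 25°C 20.930; rpoD 37°C 20.790
ΔCt(25°C) = 31.410 − 20.930 = 10.480
ΔCt(37°C) = 26.790 − 20.790 = 6.000
ΔΔCt = 6.000 − 10.480 = -4.480
Fold change = 2^(−(-4.480)) = 2^4.480 = 22.3159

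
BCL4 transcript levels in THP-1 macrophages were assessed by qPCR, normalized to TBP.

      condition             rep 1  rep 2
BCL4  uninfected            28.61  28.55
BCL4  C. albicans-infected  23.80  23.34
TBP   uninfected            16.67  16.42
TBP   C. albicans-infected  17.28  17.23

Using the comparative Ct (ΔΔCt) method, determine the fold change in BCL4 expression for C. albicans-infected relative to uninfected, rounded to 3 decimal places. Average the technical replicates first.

52.710

Mean Ct: BCL4 uninfected 28.580; BCL4 C. albicans-infected 23.570; TBP uninfected 16.545; TBP C. albicans-infected 17.255
ΔCt(uninfected) = 28.580 − 16.545 = 12.035
ΔCt(C. albicans-infected) = 23.570 − 17.255 = 6.315
ΔΔCt = 6.315 − 12.035 = -5.720
Fold change = 2^(−(-5.720)) = 2^5.720 = 52.7098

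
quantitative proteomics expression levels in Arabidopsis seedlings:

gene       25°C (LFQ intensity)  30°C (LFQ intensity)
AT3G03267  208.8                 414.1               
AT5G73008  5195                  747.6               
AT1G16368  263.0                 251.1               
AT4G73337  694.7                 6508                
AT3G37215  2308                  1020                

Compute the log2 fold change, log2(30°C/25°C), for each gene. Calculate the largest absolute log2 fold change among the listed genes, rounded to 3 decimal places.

log2(414.1/208.8) = 0.988  (AT3G03267)
log2(747.6/5195) = -2.797  (AT5G73008)
log2(251.1/263.0) = -0.067  (AT1G16368)
log2(6508/694.7) = 3.228  (AT4G73337)
log2(1020/2308) = -1.178  (AT3G37215)
The largest magnitude belongs to AT4G73337.

3.228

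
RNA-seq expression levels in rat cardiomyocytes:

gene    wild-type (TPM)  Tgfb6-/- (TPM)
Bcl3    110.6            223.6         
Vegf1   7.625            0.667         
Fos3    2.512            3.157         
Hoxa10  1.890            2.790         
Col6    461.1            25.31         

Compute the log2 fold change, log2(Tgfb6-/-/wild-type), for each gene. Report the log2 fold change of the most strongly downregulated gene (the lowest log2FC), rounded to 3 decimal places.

log2(223.6/110.6) = 1.016  (Bcl3)
log2(0.667/7.625) = -3.515  (Vegf1)
log2(3.157/2.512) = 0.330  (Fos3)
log2(2.790/1.890) = 0.562  (Hoxa10)
log2(25.31/461.1) = -4.187  (Col6)
Col6 is most strongly downregulated.

-4.187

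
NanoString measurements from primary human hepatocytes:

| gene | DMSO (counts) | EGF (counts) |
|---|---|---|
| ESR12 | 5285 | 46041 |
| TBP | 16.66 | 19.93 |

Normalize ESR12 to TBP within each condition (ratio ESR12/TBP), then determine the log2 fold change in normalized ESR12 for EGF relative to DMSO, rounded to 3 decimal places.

ESR12/TBP (DMSO) = 5285 / 16.66 = 317.23
ESR12/TBP (EGF) = 46041 / 19.93 = 2310.1
Fold change = 2310.1 / 317.23 = 7.2823
log2(7.2823) = 2.8644

2.864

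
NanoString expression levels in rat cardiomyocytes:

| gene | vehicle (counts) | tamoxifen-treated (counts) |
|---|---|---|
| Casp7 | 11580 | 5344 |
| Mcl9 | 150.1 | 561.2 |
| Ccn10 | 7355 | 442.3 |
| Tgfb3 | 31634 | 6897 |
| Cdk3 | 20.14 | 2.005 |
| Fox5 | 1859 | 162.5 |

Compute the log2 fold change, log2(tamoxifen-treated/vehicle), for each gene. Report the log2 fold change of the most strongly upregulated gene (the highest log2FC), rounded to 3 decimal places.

1.903

log2(5344/11580) = -1.116  (Casp7)
log2(561.2/150.1) = 1.903  (Mcl9)
log2(442.3/7355) = -4.056  (Ccn10)
log2(6897/31634) = -2.197  (Tgfb3)
log2(2.005/20.14) = -3.328  (Cdk3)
log2(162.5/1859) = -3.516  (Fox5)
Mcl9 is most strongly upregulated.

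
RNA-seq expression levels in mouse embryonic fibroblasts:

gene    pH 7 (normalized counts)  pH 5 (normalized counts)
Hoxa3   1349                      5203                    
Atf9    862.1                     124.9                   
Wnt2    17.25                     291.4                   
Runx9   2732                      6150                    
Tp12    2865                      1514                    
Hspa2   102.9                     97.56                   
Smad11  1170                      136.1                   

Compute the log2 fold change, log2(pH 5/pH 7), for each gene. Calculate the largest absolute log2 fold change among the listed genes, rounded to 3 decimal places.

4.078

log2(5203/1349) = 1.947  (Hoxa3)
log2(124.9/862.1) = -2.787  (Atf9)
log2(291.4/17.25) = 4.078  (Wnt2)
log2(6150/2732) = 1.171  (Runx9)
log2(1514/2865) = -0.920  (Tp12)
log2(97.56/102.9) = -0.077  (Hspa2)
log2(136.1/1170) = -3.104  (Smad11)
The largest magnitude belongs to Wnt2.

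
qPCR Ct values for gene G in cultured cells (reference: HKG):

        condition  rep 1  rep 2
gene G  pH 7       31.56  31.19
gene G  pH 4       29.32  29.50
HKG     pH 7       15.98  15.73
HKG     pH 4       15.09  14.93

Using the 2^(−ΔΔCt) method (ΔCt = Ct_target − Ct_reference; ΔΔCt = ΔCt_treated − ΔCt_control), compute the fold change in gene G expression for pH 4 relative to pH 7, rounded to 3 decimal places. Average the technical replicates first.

2.173

Mean Ct: gene G pH 7 31.375; gene G pH 4 29.410; HKG pH 7 15.855; HKG pH 4 15.010
ΔCt(pH 7) = 31.375 − 15.855 = 15.520
ΔCt(pH 4) = 29.410 − 15.010 = 14.400
ΔΔCt = 14.400 − 15.520 = -1.120
Fold change = 2^(−(-1.120)) = 2^1.120 = 2.1735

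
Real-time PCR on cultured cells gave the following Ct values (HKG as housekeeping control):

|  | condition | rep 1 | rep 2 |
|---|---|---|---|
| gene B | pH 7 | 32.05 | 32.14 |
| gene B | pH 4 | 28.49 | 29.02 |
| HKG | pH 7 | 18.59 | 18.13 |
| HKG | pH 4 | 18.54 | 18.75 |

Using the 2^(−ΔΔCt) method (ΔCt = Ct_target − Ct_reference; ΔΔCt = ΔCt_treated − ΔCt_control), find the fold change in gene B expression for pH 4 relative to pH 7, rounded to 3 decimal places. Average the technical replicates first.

12.338

Mean Ct: gene B pH 7 32.095; gene B pH 4 28.755; HKG pH 7 18.360; HKG pH 4 18.645
ΔCt(pH 7) = 32.095 − 18.360 = 13.735
ΔCt(pH 4) = 28.755 − 18.645 = 10.110
ΔΔCt = 10.110 − 13.735 = -3.625
Fold change = 2^(−(-3.625)) = 2^3.625 = 12.3377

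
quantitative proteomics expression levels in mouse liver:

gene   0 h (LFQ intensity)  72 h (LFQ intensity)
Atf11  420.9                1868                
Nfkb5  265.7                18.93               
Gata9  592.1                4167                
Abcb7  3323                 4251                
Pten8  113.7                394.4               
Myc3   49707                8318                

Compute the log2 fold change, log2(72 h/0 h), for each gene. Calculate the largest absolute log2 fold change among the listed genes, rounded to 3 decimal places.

log2(1868/420.9) = 2.150  (Atf11)
log2(18.93/265.7) = -3.811  (Nfkb5)
log2(4167/592.1) = 2.815  (Gata9)
log2(4251/3323) = 0.355  (Abcb7)
log2(394.4/113.7) = 1.794  (Pten8)
log2(8318/49707) = -2.579  (Myc3)
The largest magnitude belongs to Nfkb5.

3.811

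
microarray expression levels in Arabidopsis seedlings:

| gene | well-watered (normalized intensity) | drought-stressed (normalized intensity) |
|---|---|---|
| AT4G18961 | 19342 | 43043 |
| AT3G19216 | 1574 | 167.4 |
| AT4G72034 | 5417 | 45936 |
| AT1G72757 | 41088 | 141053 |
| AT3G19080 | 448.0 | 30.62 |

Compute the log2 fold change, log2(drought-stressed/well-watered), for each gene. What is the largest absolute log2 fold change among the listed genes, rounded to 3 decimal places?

log2(43043/19342) = 1.154  (AT4G18961)
log2(167.4/1574) = -3.233  (AT3G19216)
log2(45936/5417) = 3.084  (AT4G72034)
log2(141053/41088) = 1.779  (AT1G72757)
log2(30.62/448.0) = -3.871  (AT3G19080)
The largest magnitude belongs to AT3G19080.

3.871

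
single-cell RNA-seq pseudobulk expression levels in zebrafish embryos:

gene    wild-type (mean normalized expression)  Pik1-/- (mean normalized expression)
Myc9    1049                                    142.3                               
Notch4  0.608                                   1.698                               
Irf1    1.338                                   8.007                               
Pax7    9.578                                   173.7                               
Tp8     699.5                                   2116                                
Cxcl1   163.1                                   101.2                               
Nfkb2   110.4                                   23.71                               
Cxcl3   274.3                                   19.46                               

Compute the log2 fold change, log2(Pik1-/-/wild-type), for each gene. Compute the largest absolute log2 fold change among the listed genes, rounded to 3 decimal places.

4.181

log2(142.3/1049) = -2.882  (Myc9)
log2(1.698/0.608) = 1.482  (Notch4)
log2(8.007/1.338) = 2.581  (Irf1)
log2(173.7/9.578) = 4.181  (Pax7)
log2(2116/699.5) = 1.597  (Tp8)
log2(101.2/163.1) = -0.689  (Cxcl1)
log2(23.71/110.4) = -2.219  (Nfkb2)
log2(19.46/274.3) = -3.817  (Cxcl3)
The largest magnitude belongs to Pax7.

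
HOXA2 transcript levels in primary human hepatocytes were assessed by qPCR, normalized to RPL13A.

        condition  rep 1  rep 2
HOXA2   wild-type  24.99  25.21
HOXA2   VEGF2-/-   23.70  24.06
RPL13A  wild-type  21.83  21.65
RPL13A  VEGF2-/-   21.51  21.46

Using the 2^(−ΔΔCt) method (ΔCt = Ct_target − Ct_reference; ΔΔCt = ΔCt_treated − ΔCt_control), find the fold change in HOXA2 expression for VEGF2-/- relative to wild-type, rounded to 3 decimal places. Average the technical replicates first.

1.952

Mean Ct: HOXA2 wild-type 25.100; HOXA2 VEGF2-/- 23.880; RPL13A wild-type 21.740; RPL13A VEGF2-/- 21.485
ΔCt(wild-type) = 25.100 − 21.740 = 3.360
ΔCt(VEGF2-/-) = 23.880 − 21.485 = 2.395
ΔΔCt = 2.395 − 3.360 = -0.965
Fold change = 2^(−(-0.965)) = 2^0.965 = 1.9521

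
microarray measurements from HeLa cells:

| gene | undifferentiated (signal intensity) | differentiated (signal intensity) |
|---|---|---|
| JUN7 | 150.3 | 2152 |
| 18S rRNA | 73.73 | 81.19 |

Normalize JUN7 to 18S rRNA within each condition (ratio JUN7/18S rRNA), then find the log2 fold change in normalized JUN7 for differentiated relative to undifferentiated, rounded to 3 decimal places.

JUN7/18S rRNA (undifferentiated) = 150.3 / 73.73 = 2.0385
JUN7/18S rRNA (differentiated) = 2152 / 81.19 = 26.506
Fold change = 26.506 / 2.0385 = 13.0024
log2(13.0024) = 3.7007

3.701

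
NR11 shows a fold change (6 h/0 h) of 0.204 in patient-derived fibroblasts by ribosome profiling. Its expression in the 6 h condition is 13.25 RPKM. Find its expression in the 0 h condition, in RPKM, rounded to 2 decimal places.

64.95

0 h expression = 13.25 / 0.204 = 64.95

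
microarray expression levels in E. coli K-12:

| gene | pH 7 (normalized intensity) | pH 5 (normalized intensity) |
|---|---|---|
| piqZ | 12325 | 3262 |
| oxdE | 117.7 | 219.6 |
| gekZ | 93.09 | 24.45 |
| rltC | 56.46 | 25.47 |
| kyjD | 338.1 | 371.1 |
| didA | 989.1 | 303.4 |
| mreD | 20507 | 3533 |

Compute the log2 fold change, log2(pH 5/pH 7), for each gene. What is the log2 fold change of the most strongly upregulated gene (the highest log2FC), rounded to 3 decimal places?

0.900

log2(3262/12325) = -1.918  (piqZ)
log2(219.6/117.7) = 0.900  (oxdE)
log2(24.45/93.09) = -1.929  (gekZ)
log2(25.47/56.46) = -1.148  (rltC)
log2(371.1/338.1) = 0.134  (kyjD)
log2(303.4/989.1) = -1.705  (didA)
log2(3533/20507) = -2.537  (mreD)
oxdE is most strongly upregulated.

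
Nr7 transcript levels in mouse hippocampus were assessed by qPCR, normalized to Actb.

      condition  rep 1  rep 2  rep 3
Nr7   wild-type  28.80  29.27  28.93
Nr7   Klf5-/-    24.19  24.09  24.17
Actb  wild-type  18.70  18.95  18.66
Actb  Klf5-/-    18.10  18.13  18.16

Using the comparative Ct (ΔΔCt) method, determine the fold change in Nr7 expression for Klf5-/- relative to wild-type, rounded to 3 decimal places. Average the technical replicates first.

18.507

Mean Ct: Nr7 wild-type 29.000; Nr7 Klf5-/- 24.150; Actb wild-type 18.770; Actb Klf5-/- 18.130
ΔCt(wild-type) = 29.000 − 18.770 = 10.230
ΔCt(Klf5-/-) = 24.150 − 18.130 = 6.020
ΔΔCt = 6.020 − 10.230 = -4.210
Fold change = 2^(−(-4.210)) = 2^4.210 = 18.5070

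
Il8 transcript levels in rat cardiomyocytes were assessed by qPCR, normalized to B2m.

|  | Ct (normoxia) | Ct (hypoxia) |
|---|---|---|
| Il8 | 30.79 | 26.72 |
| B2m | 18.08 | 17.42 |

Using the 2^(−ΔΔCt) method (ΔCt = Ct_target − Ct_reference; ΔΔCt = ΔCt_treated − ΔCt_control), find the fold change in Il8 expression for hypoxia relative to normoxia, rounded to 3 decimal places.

10.629

ΔCt(normoxia) = 30.790 − 18.080 = 12.710
ΔCt(hypoxia) = 26.720 − 17.420 = 9.300
ΔΔCt = 9.300 − 12.710 = -3.410
Fold change = 2^(−(-3.410)) = 2^3.410 = 10.6295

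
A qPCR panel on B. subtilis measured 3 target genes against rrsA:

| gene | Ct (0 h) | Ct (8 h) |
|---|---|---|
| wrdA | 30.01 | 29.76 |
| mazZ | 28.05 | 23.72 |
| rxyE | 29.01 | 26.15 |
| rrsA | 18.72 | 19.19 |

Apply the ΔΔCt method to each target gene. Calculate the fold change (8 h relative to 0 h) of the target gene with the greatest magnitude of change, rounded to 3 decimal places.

wrdA: ΔΔCt = (29.76−19.19) − (30.01−18.72) = 10.57 − 11.29 = -0.72; fold change = 2^0.72 = 1.647
mazZ: ΔΔCt = (23.72−19.19) − (28.05−18.72) = 4.53 − 9.33 = -4.80; fold change = 2^4.80 = 27.858
rxyE: ΔΔCt = (26.15−19.19) − (29.01−18.72) = 6.96 − 10.29 = -3.33; fold change = 2^3.33 = 10.056
mazZ has the largest |ΔΔCt| = 4.80.

27.858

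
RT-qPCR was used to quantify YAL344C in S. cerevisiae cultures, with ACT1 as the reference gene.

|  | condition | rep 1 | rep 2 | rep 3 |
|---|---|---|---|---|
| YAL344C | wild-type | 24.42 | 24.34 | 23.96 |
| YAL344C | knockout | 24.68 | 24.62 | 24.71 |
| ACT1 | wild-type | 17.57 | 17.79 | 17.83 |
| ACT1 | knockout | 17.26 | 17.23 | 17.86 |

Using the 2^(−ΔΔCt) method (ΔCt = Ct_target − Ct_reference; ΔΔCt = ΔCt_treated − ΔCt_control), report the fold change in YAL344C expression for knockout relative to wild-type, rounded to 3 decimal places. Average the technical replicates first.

Mean Ct: YAL344C wild-type 24.240; YAL344C knockout 24.670; ACT1 wild-type 17.730; ACT1 knockout 17.450
ΔCt(wild-type) = 24.240 − 17.730 = 6.510
ΔCt(knockout) = 24.670 − 17.450 = 7.220
ΔΔCt = 7.220 − 6.510 = 0.710
Fold change = 2^(−0.710) = 0.6113

0.611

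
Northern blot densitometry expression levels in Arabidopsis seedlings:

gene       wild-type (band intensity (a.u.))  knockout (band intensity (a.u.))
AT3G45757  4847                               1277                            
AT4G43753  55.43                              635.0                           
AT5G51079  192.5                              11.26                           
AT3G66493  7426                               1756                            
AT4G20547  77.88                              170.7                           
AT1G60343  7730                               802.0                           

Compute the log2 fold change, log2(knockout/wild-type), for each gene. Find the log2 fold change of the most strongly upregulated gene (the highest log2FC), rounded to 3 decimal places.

log2(1277/4847) = -1.924  (AT3G45757)
log2(635.0/55.43) = 3.518  (AT4G43753)
log2(11.26/192.5) = -4.096  (AT5G51079)
log2(1756/7426) = -2.080  (AT3G66493)
log2(170.7/77.88) = 1.132  (AT4G20547)
log2(802.0/7730) = -3.269  (AT1G60343)
AT4G43753 is most strongly upregulated.

3.518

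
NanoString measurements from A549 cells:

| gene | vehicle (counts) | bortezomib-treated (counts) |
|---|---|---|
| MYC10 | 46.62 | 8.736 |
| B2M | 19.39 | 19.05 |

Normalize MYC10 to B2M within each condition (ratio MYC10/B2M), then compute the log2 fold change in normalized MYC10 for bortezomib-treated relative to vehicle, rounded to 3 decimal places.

MYC10/B2M (vehicle) = 46.62 / 19.39 = 2.4043
MYC10/B2M (bortezomib-treated) = 8.736 / 19.05 = 0.45858
Fold change = 0.45858 / 2.4043 = 0.1907
log2(0.1907) = -2.3904

-2.390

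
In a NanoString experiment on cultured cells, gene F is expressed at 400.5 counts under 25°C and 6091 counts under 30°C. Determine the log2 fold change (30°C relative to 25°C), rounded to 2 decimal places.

Fold change = 6091 / 400.5 = 15.2085
log2(15.2085) = 3.927

3.93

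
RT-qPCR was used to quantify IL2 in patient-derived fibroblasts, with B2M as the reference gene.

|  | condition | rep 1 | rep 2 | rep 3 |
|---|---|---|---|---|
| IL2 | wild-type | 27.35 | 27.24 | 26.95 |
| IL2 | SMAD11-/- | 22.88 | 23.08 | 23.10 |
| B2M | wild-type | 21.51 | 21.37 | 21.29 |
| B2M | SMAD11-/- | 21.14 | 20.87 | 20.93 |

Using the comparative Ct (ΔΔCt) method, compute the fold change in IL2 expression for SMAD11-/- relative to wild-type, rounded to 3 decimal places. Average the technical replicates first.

13.454

Mean Ct: IL2 wild-type 27.180; IL2 SMAD11-/- 23.020; B2M wild-type 21.390; B2M SMAD11-/- 20.980
ΔCt(wild-type) = 27.180 − 21.390 = 5.790
ΔCt(SMAD11-/-) = 23.020 − 20.980 = 2.040
ΔΔCt = 2.040 − 5.790 = -3.750
Fold change = 2^(−(-3.750)) = 2^3.750 = 13.4543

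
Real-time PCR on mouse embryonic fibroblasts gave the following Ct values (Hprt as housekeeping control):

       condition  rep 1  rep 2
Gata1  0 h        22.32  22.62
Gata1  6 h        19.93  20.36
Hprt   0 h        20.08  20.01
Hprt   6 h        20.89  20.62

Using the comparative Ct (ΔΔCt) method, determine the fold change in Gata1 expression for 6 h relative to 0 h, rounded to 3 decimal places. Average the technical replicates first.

Mean Ct: Gata1 0 h 22.470; Gata1 6 h 20.145; Hprt 0 h 20.045; Hprt 6 h 20.755
ΔCt(0 h) = 22.470 − 20.045 = 2.425
ΔCt(6 h) = 20.145 − 20.755 = -0.610
ΔΔCt = -0.610 − 2.425 = -3.035
Fold change = 2^(−(-3.035)) = 2^3.035 = 8.1965

8.196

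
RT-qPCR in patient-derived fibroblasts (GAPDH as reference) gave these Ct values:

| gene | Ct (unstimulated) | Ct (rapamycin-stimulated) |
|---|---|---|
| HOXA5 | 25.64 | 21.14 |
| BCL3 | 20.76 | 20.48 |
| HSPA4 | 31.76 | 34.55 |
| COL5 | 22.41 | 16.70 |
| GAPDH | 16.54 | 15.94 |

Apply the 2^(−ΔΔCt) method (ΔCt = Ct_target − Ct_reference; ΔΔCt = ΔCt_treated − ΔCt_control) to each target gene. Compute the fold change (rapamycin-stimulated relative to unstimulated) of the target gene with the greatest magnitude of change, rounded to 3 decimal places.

34.535

HOXA5: ΔΔCt = (21.14−15.94) − (25.64−16.54) = 5.20 − 9.10 = -3.90; fold change = 2^3.90 = 14.929
BCL3: ΔΔCt = (20.48−15.94) − (20.76−16.54) = 4.54 − 4.22 = 0.32; fold change = 2^-0.32 = 0.801
HSPA4: ΔΔCt = (34.55−15.94) − (31.76−16.54) = 18.61 − 15.22 = 3.39; fold change = 2^-3.39 = 0.095
COL5: ΔΔCt = (16.70−15.94) − (22.41−16.54) = 0.76 − 5.87 = -5.11; fold change = 2^5.11 = 34.535
COL5 has the largest |ΔΔCt| = 5.11.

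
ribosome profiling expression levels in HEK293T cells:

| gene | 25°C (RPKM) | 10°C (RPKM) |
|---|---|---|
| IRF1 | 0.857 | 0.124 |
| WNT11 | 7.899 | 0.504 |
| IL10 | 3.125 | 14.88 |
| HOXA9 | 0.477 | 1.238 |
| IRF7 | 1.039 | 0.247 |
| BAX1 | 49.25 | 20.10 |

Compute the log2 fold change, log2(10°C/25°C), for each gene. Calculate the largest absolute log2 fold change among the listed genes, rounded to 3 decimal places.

3.970

log2(0.124/0.857) = -2.789  (IRF1)
log2(0.504/7.899) = -3.970  (WNT11)
log2(14.88/3.125) = 2.251  (IL10)
log2(1.238/0.477) = 1.376  (HOXA9)
log2(0.247/1.039) = -2.073  (IRF7)
log2(20.10/49.25) = -1.293  (BAX1)
The largest magnitude belongs to WNT11.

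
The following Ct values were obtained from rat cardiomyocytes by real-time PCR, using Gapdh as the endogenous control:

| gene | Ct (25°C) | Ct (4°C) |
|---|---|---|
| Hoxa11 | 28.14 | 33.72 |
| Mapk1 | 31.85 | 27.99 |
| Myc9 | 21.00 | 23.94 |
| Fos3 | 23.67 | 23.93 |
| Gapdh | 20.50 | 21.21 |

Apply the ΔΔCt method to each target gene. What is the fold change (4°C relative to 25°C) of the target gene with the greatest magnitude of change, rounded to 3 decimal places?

0.034

Hoxa11: ΔΔCt = (33.72−21.21) − (28.14−20.50) = 12.51 − 7.64 = 4.87; fold change = 2^-4.87 = 0.034
Mapk1: ΔΔCt = (27.99−21.21) − (31.85−20.50) = 6.78 − 11.35 = -4.57; fold change = 2^4.57 = 23.752
Myc9: ΔΔCt = (23.94−21.21) − (21.00−20.50) = 2.73 − 0.50 = 2.23; fold change = 2^-2.23 = 0.213
Fos3: ΔΔCt = (23.93−21.21) − (23.67−20.50) = 2.72 − 3.17 = -0.45; fold change = 2^0.45 = 1.366
Hoxa11 has the largest |ΔΔCt| = 4.87.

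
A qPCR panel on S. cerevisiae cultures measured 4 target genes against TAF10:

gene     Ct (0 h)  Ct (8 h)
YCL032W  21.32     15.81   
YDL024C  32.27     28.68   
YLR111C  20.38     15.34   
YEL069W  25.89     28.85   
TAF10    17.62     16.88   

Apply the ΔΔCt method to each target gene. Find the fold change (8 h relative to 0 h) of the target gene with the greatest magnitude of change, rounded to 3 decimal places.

27.284

YCL032W: ΔΔCt = (15.81−16.88) − (21.32−17.62) = -1.07 − 3.70 = -4.77; fold change = 2^4.77 = 27.284
YDL024C: ΔΔCt = (28.68−16.88) − (32.27−17.62) = 11.80 − 14.65 = -2.85; fold change = 2^2.85 = 7.210
YLR111C: ΔΔCt = (15.34−16.88) − (20.38−17.62) = -1.54 − 2.76 = -4.30; fold change = 2^4.30 = 19.698
YEL069W: ΔΔCt = (28.85−16.88) − (25.89−17.62) = 11.97 − 8.27 = 3.70; fold change = 2^-3.70 = 0.077
YCL032W has the largest |ΔΔCt| = 4.77.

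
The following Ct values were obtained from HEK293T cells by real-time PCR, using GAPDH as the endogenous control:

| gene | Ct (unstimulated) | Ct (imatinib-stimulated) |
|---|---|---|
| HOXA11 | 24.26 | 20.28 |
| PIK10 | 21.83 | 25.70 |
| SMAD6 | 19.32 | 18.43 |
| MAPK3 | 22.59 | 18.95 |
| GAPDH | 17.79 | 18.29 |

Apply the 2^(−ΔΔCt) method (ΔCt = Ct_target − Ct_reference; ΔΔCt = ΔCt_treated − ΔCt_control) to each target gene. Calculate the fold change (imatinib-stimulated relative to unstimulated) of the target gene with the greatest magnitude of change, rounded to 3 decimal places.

22.316

HOXA11: ΔΔCt = (20.28−18.29) − (24.26−17.79) = 1.99 − 6.47 = -4.48; fold change = 2^4.48 = 22.316
PIK10: ΔΔCt = (25.70−18.29) − (21.83−17.79) = 7.41 − 4.04 = 3.37; fold change = 2^-3.37 = 0.097
SMAD6: ΔΔCt = (18.43−18.29) − (19.32−17.79) = 0.14 − 1.53 = -1.39; fold change = 2^1.39 = 2.621
MAPK3: ΔΔCt = (18.95−18.29) − (22.59−17.79) = 0.66 − 4.80 = -4.14; fold change = 2^4.14 = 17.630
HOXA11 has the largest |ΔΔCt| = 4.48.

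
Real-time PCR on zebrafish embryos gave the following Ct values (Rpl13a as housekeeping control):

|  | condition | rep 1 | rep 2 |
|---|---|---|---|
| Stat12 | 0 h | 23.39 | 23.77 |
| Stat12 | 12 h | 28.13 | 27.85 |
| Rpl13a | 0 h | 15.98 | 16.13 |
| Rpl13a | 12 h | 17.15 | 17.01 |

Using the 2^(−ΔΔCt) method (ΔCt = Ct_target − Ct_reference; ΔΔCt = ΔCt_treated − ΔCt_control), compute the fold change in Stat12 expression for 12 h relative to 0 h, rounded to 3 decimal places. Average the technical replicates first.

0.096

Mean Ct: Stat12 0 h 23.580; Stat12 12 h 27.990; Rpl13a 0 h 16.055; Rpl13a 12 h 17.080
ΔCt(0 h) = 23.580 − 16.055 = 7.525
ΔCt(12 h) = 27.990 − 17.080 = 10.910
ΔΔCt = 10.910 − 7.525 = 3.385
Fold change = 2^(−3.385) = 0.0957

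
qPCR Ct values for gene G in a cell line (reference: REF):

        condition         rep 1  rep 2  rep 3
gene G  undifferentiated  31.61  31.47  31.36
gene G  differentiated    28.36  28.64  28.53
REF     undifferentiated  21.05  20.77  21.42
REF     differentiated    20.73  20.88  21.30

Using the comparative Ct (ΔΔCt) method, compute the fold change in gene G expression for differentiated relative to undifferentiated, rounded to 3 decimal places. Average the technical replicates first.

Mean Ct: gene G undifferentiated 31.480; gene G differentiated 28.510; REF undifferentiated 21.080; REF differentiated 20.970
ΔCt(undifferentiated) = 31.480 − 21.080 = 10.400
ΔCt(differentiated) = 28.510 − 20.970 = 7.540
ΔΔCt = 7.540 − 10.400 = -2.860
Fold change = 2^(−(-2.860)) = 2^2.860 = 7.2602

7.260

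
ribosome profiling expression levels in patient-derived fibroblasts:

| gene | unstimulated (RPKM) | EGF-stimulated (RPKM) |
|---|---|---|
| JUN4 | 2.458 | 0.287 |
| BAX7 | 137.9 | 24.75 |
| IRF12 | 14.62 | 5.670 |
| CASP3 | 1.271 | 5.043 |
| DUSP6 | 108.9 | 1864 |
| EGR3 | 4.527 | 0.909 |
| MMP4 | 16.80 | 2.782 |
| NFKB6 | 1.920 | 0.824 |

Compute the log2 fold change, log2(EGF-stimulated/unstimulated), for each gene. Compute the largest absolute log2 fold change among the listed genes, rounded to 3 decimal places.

4.097

log2(0.287/2.458) = -3.098  (JUN4)
log2(24.75/137.9) = -2.478  (BAX7)
log2(5.670/14.62) = -1.367  (IRF12)
log2(5.043/1.271) = 1.988  (CASP3)
log2(1864/108.9) = 4.097  (DUSP6)
log2(0.909/4.527) = -2.316  (EGR3)
log2(2.782/16.80) = -2.594  (MMP4)
log2(0.824/1.920) = -1.220  (NFKB6)
The largest magnitude belongs to DUSP6.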